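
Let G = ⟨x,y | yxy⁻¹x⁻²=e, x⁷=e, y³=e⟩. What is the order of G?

Enumerate words in the generators, reducing via the relations: the distinct elements are
  {e, x, y, xy, x², x³, x⁴, x⁵, x⁶, y², xy², x²y, x³y, x⁴y, x⁵y, x⁶y, x²y², x³y², x⁴y², x⁵y², x⁶y²}.
No further products give new elements, so |G| = 21.

Answer: 21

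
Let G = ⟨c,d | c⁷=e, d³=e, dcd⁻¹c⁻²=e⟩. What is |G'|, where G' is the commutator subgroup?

G' = [G, G] is generated by all commutators. The generator-pair commutators are: [c, d] = c⁶.
The subgroup they normally generate is {e, c, c², c³, c⁴, c⁵, c⁶}, of order 7.
Check: |G/G'| = 21/7 = 3 is the order of the abelianisation.

Answer: 7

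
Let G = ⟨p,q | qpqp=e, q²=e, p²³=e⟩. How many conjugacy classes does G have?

The conjugacy classes (representative and size) are:
  [e] (size 1), [p] (size 2), [p²¹] (size 2), [p²⁰] (size 2), [p⁴] (size 2), [p¹⁸] (size 2), [p⁶] (size 2), [p¹⁶] (size 2), [p⁸] (size 2), [p⁹] (size 2), [p¹⁰] (size 2), [p¹²] (size 2), [p¹⁸q] (size 23).
Class equation: 1 + 2 + 2 + 2 + 2 + 2 + 2 + 2 + 2 + 2 + 2 + 2 + 23 = 46 = |G|. So G has 13 conjugacy classes.

Answer: 13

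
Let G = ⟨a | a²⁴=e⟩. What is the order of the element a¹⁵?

Compute successive powers until reaching e:
  (a¹⁵)¹ = a¹⁵, (a¹⁵)² = a⁶, (a¹⁵)³ = a²¹, (a¹⁵)⁴ = a¹², (a¹⁵)⁵ = a³, (a¹⁵)⁶ = a¹⁸, (a¹⁵)⁷ = a⁹, (a¹⁵)⁸ = e.
The smallest positive k with (a¹⁵)ᵏ = e is 8.

Answer: 8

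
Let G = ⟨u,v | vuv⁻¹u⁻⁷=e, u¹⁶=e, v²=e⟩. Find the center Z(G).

An element z ∈ Z(G) iff z commutes with every generator.
For example u⁸ is central: (u⁸)·u = u⁹ = u·(u⁸); (u⁸)·v = u⁸v = v·(u⁸).
Whereas u ∉ Z(G) since u·v = uv ≠ u⁷v = v·u.
Checking each of the 32 elements this way gives Z(G) = {e, u⁸}, of order 2.

Answer: {e, u⁸}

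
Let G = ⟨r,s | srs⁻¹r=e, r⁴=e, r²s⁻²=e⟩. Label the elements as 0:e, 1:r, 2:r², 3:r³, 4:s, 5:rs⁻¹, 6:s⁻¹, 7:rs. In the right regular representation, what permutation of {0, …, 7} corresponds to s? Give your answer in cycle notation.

(0 4 2 6)(1 7 3 5)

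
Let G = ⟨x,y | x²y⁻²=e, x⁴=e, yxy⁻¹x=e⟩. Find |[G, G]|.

G' = [G, G] is generated by all commutators. The generator-pair commutators are: [x, y] = x².
The subgroup they normally generate is {e, x²}, of order 2.
Check: |G/G'| = 8/2 = 4 is the order of the abelianisation.

Answer: 2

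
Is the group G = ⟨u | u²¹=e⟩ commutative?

G has a single generator, so G is cyclic and hence abelian.

Answer: Yes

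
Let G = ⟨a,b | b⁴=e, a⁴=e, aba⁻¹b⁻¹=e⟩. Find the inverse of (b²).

The order of (b²) is 2 (smallest k with (b²)ᵏ = e), so (b²)⁻¹ = (b²)¹ = b².
Check: (b²) · (b²) → (b²) · b² = e, giving e as required.

Answer: b²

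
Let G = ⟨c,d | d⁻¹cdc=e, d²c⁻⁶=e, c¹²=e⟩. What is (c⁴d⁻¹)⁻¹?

The order of (c⁴d⁻¹) is 4 (smallest k with (c⁴d⁻¹)ᵏ = e), so (c⁴d⁻¹)⁻¹ = (c⁴d⁻¹)³ = c⁴d.
Check: (c⁴d⁻¹) · (c⁴d) → (c⁴d⁻¹) · c⁴ = d⁻¹;   (d⁻¹) · d = e, giving e as required.

Answer: c⁴d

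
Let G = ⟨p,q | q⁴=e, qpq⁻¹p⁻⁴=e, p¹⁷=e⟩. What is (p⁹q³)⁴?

Compute successive powers of (p⁹q³), reducing at each step:
  (p⁹q³)²: (p⁹q³) · p⁹ = p⁷q³;   (p⁷q³) · q³ = p⁷q²
  (p⁹q³)³: (p⁷q²) · p⁹ = p¹⁵q²;   (p¹⁵q²) · q³ = p¹⁵q
  (p⁹q³)⁴: (p¹⁵q) · p⁹ = q;   q · q³ = e

Answer: e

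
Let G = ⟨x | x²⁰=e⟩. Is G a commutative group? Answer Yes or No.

G has a single generator, so G is cyclic and hence abelian.

Answer: Yes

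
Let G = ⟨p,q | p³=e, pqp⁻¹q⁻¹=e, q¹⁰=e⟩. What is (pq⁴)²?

Compute successive powers of (pq⁴), reducing at each step:
  (pq⁴)²: (pq⁴) · p = p²q⁴;   (p²q⁴) · q⁴ = p²q⁸

Answer: p²q⁸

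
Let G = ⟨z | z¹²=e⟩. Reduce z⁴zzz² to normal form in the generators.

Multiply left to right, reducing at each step:
  (z⁴) · z = z⁵
  (z⁵) · z = z⁶
  (z⁶) · z² = z⁸

Answer: z⁸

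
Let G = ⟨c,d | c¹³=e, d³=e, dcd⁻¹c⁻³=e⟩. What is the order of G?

Enumerate words in the generators, reducing via the relations: the distinct elements are
  {c, d, e, cd, c², c³, c⁴, c⁵, c⁶, c⁷, c⁸, c⁹, d², cd², c²d, c³d, c¹², c¹¹, c¹⁰, c⁴d, c⁵d, c⁶d, c⁷d, c⁸d, c⁹d, c²d², c³d², c¹²d, c¹¹d, c¹⁰d, c⁴d², c⁵d², c⁶d², c⁷d², c⁸d², c⁹d², c¹²d², c¹¹d², c¹⁰d²}.
No further products give new elements, so |G| = 39.

Answer: 39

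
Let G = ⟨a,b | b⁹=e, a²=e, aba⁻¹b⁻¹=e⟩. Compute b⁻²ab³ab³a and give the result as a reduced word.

Multiply left to right, reducing at each step:
  (b⁷) · a = ab⁷
  (ab⁷) · b³ = ab
  (ab) · a = b
  b · b³ = b⁴
  (b⁴) · a = ab⁴

Answer: ab⁴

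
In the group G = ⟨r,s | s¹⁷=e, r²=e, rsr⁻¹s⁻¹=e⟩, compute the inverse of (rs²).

The order of (rs²) is 34 (smallest k with (rs²)ᵏ = e), so (rs²)⁻¹ = (rs²)³³ = rs¹⁵.
Check: (rs²) · (rs¹⁵) → (rs²) · r = s²;   (s²) · s¹⁵ = e, giving e as required.

Answer: rs¹⁵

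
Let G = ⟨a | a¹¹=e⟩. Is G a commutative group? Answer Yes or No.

G has a single generator, so G is cyclic and hence abelian.

Answer: Yes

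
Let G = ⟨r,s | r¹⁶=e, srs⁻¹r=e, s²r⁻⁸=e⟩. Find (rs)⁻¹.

The order of (rs) is 4 (smallest k with (rs)ᵏ = e), so (rs)⁻¹ = (rs)³ = rs⁻¹.
Check: (rs) · (rs⁻¹) → (rs) · r = s;   s · s⁻¹ = e, giving e as required.

Answer: rs⁻¹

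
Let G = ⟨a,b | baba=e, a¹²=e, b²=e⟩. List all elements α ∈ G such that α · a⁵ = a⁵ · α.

⟨a⁵⟩ ⊆ C_G(a⁵) since powers of a⁵ commute with a⁵; so |C_G(a⁵)| ≥ |⟨a⁵⟩| = 12.
By orbit–stabilizer, |C_G(a⁵)| = |G| / |conj. class of a⁵| = 24 / 2 = 12.
The 12 elements commuting with a⁵ are {e, a, a², a³, a⁴, a⁵, a⁶, a⁷, a⁸, a⁹, a¹⁰, a¹¹}.

Answer: {e, a, a², a³, a⁴, a⁵, a⁶, a⁷, a⁸, a⁹, a¹⁰, a¹¹}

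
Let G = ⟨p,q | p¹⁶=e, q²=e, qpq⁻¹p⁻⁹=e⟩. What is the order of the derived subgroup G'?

G' = [G, G] is generated by all commutators. The generator-pair commutators are: [p, q] = p⁸.
The subgroup they normally generate is {e, p⁸}, of order 2.
Check: |G/G'| = 32/2 = 16 is the order of the abelianisation.

Answer: 2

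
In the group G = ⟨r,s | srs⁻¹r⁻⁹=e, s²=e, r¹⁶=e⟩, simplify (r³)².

Compute successive powers of (r³), reducing at each step:
  (r³)²: (r³) · r³ = r⁶

Answer: r⁶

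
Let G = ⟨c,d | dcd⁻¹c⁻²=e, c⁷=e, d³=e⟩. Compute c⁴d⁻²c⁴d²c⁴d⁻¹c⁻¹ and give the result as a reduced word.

Multiply left to right, reducing at each step:
  (c⁴) · d⁻² = c⁴d
  (c⁴d) · c⁴ = c⁵d
  (c⁵d) · d² = c⁵
  (c⁵) · c⁴ = c²
  (c²) · d⁻¹ = c²d²
  (c²d²) · c⁻¹ = c⁵d²

Answer: c⁵d²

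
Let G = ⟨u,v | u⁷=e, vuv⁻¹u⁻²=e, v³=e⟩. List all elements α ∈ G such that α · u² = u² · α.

⟨u²⟩ ⊆ C_G(u²) since powers of u² commute with u²; so |C_G(u²)| ≥ |⟨u²⟩| = 7.
By orbit–stabilizer, |C_G(u²)| = |G| / |conj. class of u²| = 21 / 3 = 7.
The 7 elements commuting with u² are {e, u, u², u³, u⁴, u⁵, u⁶}.

Answer: {e, u, u², u³, u⁴, u⁵, u⁶}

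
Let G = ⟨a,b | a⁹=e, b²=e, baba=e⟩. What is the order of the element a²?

Compute successive powers until reaching e:
  (a²)¹ = a², (a²)² = a⁴, (a²)³ = a⁶, (a²)⁴ = a⁸, (a²)⁵ = a, (a²)⁶ = a³, (a²)⁷ = a⁵, (a²)⁸ = a⁷, (a²)⁹ = e.
The smallest positive k with (a²)ᵏ = e is 9.

Answer: 9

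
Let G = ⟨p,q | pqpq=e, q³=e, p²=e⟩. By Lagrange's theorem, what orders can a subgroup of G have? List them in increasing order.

|G| = 6 = 2 · 3. By Lagrange's theorem the order of any subgroup divides 6; the divisors of 6 are 1, 2, 3, 6.

Answer: 1, 2, 3, 6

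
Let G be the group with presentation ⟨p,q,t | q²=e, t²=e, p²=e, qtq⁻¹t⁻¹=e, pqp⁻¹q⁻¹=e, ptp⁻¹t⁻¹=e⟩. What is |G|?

Enumerate words in the generators, reducing via the relations: the distinct elements are
  {e, p, q, t, pq, pt, qt, pqt}.
No further products give new elements, so |G| = 8.

Answer: 8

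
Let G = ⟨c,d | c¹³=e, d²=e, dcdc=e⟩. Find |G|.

Enumerate words in the generators, reducing via the relations: the distinct elements are
  {c, d, e, cd, c², c³, c⁴, c⁵, c⁶, c⁷, c⁸, c⁹, c²d, c³d, c¹², c¹¹, c¹⁰, c⁴d, c⁵d, c⁶d, c⁷d, c⁸d, c⁹d, c¹²d, c¹¹d, c¹⁰d}.
No further products give new elements, so |G| = 26.

Answer: 26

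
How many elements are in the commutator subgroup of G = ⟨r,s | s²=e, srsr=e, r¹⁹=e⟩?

G' = [G, G] is generated by all commutators. The generator-pair commutators are: [r, s] = r².
The subgroup they normally generate is {e, r, r², r³, r⁴, r⁵, r⁶, r⁷, r⁸, r⁹, r¹⁰, r¹¹, r¹², r¹³, r¹⁴, r¹⁵, r¹⁶, r¹⁷, r¹⁸}, of order 19.
Check: |G/G'| = 38/19 = 2 is the order of the abelianisation.

Answer: 19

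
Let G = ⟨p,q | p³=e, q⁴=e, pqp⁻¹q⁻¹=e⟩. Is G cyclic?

|G| = 12. The element pq has order 12 (its powers give 12 distinct elements), so ⟨pq⟩ = G and G is cyclic.

Answer: Yes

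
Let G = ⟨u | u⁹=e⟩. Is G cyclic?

|G| = 9. The element u has order 9 (its powers give 9 distinct elements), so ⟨u⟩ = G and G is cyclic.

Answer: Yes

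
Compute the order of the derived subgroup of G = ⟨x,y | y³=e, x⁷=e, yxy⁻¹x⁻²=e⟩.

G' = [G, G] is generated by all commutators. The generator-pair commutators are: [x, y] = x⁶.
The subgroup they normally generate is {e, x, x², x³, x⁴, x⁵, x⁶}, of order 7.
Check: |G/G'| = 21/7 = 3 is the order of the abelianisation.

Answer: 7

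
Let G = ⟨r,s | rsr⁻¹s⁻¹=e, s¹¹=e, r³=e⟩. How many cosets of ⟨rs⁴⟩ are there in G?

First find ord(rs⁴) by computing successive powers:
  (rs⁴)¹ = rs⁴, (rs⁴)² = r²s⁸, (rs⁴)³ = s, (rs⁴)⁴ = rs⁵, (rs⁴)⁵ = r²s⁹, (rs⁴)⁶ = s², (rs⁴)⁷ = rs⁶, (rs⁴)⁸ = r²s¹⁰, (rs⁴)⁹ = s³, (rs⁴)¹⁰ = rs⁷, (rs⁴)¹¹ = r², (rs⁴)¹² = s⁴, (rs⁴)¹³ = rs⁸, (rs⁴)¹⁴ = r²s, (rs⁴)¹⁵ = s⁵, (rs⁴)¹⁶ = rs⁹, (rs⁴)¹⁷ = r²s², (rs⁴)¹⁸ = s⁶, (rs⁴)¹⁹ = rs¹⁰, (rs⁴)²⁰ = r²s³, (rs⁴)²¹ = s⁷, (rs⁴)²² = r, (rs⁴)²³ = r²s⁴, (rs⁴)²⁴ = s⁸, (rs⁴)²⁵ = rs, (rs⁴)²⁶ = r²s⁵, (rs⁴)²⁷ = s⁹, (rs⁴)²⁸ = rs², (rs⁴)²⁹ = r²s⁶, (rs⁴)³⁰ = s¹⁰, (rs⁴)³¹ = rs³, (rs⁴)³² = r²s⁷, (rs⁴)³³ = e.
So |⟨rs⁴⟩| = ord(rs⁴) = 33. With |G| = 33, by Lagrange [G : ⟨rs⁴⟩] = 33/33 = 1.

Answer: 1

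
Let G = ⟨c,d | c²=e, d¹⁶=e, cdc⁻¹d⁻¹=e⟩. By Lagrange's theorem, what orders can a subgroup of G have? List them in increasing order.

|G| = 32 = 2⁵. By Lagrange's theorem the order of any subgroup divides 32; the divisors of 32 are 1, 2, 4, 8, 16, 32.

Answer: 1, 2, 4, 8, 16, 32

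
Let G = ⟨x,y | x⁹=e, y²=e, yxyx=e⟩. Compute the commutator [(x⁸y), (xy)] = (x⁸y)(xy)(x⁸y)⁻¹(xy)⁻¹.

[(x⁸y), (xy)] = (x⁸y)·(xy)·(x⁸y)⁻¹·(xy)⁻¹.
  (x⁸y) · (xy) = x⁷
  (x⁷) · (x⁸y) = x⁶y
  (x⁶y) · (xy) = x⁵

Answer: x⁵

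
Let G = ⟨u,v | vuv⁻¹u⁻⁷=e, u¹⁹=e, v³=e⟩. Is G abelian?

u·v = uv but v·u = u⁷v, so u·v ≠ v·u and G is not abelian.

Answer: No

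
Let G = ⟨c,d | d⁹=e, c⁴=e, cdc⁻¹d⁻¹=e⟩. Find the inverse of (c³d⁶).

The order of (c³d⁶) is 12 (smallest k with (c³d⁶)ᵏ = e), so (c³d⁶)⁻¹ = (c³d⁶)¹¹ = cd³.
Check: (c³d⁶) · (cd³) → (c³d⁶) · c = d⁶;   (d⁶) · d³ = e, giving e as required.

Answer: cd³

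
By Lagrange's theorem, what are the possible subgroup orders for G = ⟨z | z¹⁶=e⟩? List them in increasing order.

|G| = 16 = 2⁴. By Lagrange's theorem the order of any subgroup divides 16; the divisors of 16 are 1, 2, 4, 8, 16.

Answer: 1, 2, 4, 8, 16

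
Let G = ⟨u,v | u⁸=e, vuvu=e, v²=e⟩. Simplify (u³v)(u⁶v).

Compute (u³v) · (u⁶v) by multiplying left to right and reducing via the relations at each step:
  (u³v) · u⁶ = u⁵v
  (u⁵v) · v = u⁵

Answer: u⁵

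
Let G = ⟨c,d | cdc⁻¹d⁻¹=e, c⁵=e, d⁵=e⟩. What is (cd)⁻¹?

The order of (cd) is 5 (smallest k with (cd)ᵏ = e), so (cd)⁻¹ = (cd)⁴ = c⁴d⁴.
Check: (cd) · (c⁴d⁴) → (cd) · c⁴ = d;   d · d⁴ = e, giving e as required.

Answer: c⁴d⁴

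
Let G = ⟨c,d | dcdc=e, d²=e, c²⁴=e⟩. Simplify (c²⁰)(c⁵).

Compute (c²⁰) · (c⁵) by multiplying left to right and reducing via the relations at each step:
  (c²⁰) · c⁵ = c

Answer: c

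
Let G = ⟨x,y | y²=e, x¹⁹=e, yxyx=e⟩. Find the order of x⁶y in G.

Compute successive powers until reaching e:
  (x⁶y)¹ = x⁶y, (x⁶y)² = e.
The smallest positive k with (x⁶y)ᵏ = e is 2.

Answer: 2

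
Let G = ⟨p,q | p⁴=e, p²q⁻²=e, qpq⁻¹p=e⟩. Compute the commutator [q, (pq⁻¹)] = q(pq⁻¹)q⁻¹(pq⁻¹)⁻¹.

[q, (pq⁻¹)] = q·(pq⁻¹)·q⁻¹·(pq⁻¹)⁻¹.
  q · (pq⁻¹) = p³
  (p³) · (q⁻¹) = pq
  (pq) · (pq) = p²

Answer: p²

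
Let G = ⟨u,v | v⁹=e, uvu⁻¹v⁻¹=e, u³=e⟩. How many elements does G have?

Enumerate words in the generators, reducing via the relations: the distinct elements are
  {e, u, v, uv, u², v², v³, v⁴, v⁵, v⁶, v⁷, v⁸, uv², uv³, uv⁴, uv⁵, uv⁶, uv⁷, uv⁸, u²v, u²v², u²v³, u²v⁴, u²v⁵, u²v⁶, u²v⁷, u²v⁸}.
No further products give new elements, so |G| = 27.

Answer: 27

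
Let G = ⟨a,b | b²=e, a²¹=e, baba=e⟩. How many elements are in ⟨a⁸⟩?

|⟨a⁸⟩| equals the order of a⁸. Compute successive powers until reaching e:
  (a⁸)¹ = a⁸, (a⁸)² = a¹⁶, (a⁸)³ = a³, (a⁸)⁴ = a¹¹, (a⁸)⁵ = a¹⁹, (a⁸)⁶ = a⁶, (a⁸)⁷ = a¹⁴, (a⁸)⁸ = a, (a⁸)⁹ = a⁹, (a⁸)¹⁰ = a¹⁷, (a⁸)¹¹ = a⁴, (a⁸)¹² = a¹², (a⁸)¹³ = a²⁰, (a⁸)¹⁴ = a⁷, (a⁸)¹⁵ = a¹⁵, (a⁸)¹⁶ = a², (a⁸)¹⁷ = a¹⁰, (a⁸)¹⁸ = a¹⁸, (a⁸)¹⁹ = a⁵, (a⁸)²⁰ = a¹³, (a⁸)²¹ = e.
The smallest positive k with (a⁸)ᵏ = e is 21, so |⟨a⁸⟩| = 21.

Answer: 21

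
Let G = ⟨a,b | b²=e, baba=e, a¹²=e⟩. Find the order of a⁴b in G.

Compute successive powers until reaching e:
  (a⁴b)¹ = a⁴b, (a⁴b)² = e.
The smallest positive k with (a⁴b)ᵏ = e is 2.

Answer: 2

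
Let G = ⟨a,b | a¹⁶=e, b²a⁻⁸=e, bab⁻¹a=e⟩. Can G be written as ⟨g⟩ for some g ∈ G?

Every cyclic group is abelian. But a·b = ab while b·a = a⁷b⁻¹, so a·b ≠ b·a and G is not abelian. Hence G is not cyclic.

Answer: No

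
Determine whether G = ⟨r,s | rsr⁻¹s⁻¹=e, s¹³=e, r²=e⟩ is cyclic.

|G| = 26. The element rs has order 26 (its powers give 26 distinct elements), so ⟨rs⟩ = G and G is cyclic.

Answer: Yes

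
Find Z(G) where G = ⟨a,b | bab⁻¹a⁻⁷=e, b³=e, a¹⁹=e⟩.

An element z ∈ Z(G) iff z commutes with every generator.
For example e is central: e·a = a = a·e; e·b = b = b·e.
Whereas a ∉ Z(G) since a·b = ab ≠ a⁷b = b·a.
Checking each of the 57 elements this way gives Z(G) = {e}, of order 1.

Answer: {e}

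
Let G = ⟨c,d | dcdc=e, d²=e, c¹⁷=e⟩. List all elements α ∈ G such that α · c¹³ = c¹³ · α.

⟨c¹³⟩ ⊆ C_G(c¹³) since powers of c¹³ commute with c¹³; so |C_G(c¹³)| ≥ |⟨c¹³⟩| = 17.
By orbit–stabilizer, |C_G(c¹³)| = |G| / |conj. class of c¹³| = 34 / 2 = 17.
The 17 elements commuting with c¹³ are {e, c, c², c³, c⁴, c⁵, c⁶, c⁷, c⁸, c⁹, c¹⁰, c¹¹, c¹², c¹³, c¹⁴, c¹⁵, c¹⁶}.

Answer: {e, c, c², c³, c⁴, c⁵, c⁶, c⁷, c⁸, c⁹, c¹⁰, c¹¹, c¹², c¹³, c¹⁴, c¹⁵, c¹⁶}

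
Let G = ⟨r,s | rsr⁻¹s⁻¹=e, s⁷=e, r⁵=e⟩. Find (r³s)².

Compute successive powers of (r³s), reducing at each step:
  (r³s)²: (r³s) · r³ = rs;   (rs) · s = rs²

Answer: rs²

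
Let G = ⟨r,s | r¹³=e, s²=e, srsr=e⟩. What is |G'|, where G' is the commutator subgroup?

G' = [G, G] is generated by all commutators. The generator-pair commutators are: [r, s] = r².
The subgroup they normally generate is {e, r, r², r³, r⁴, r⁵, r⁶, r⁷, r⁸, r⁹, r¹⁰, r¹¹, r¹²}, of order 13.
Check: |G/G'| = 26/13 = 2 is the order of the abelianisation.

Answer: 13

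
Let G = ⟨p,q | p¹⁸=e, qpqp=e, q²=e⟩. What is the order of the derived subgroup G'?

G' = [G, G] is generated by all commutators. The generator-pair commutators are: [p, q] = p².
The subgroup they normally generate is {e, p², p⁴, p⁶, p⁸, p¹⁰, p¹², p¹⁴, p¹⁶}, of order 9.
Check: |G/G'| = 36/9 = 4 is the order of the abelianisation.

Answer: 9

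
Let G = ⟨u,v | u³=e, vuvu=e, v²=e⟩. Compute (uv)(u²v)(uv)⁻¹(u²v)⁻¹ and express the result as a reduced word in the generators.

[(uv), (u²v)] = (uv)·(u²v)·(uv)⁻¹·(u²v)⁻¹.
  (uv) · (u²v) = u²
  (u²) · (uv) = v
  v · (u²v) = u

Answer: u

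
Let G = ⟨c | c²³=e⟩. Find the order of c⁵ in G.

Compute successive powers until reaching e:
  (c⁵)¹ = c⁵, (c⁵)² = c¹⁰, (c⁵)³ = c¹⁵, (c⁵)⁴ = c²⁰, (c⁵)⁵ = c², (c⁵)⁶ = c⁷, (c⁵)⁷ = c¹², (c⁵)⁸ = c¹⁷, (c⁵)⁹ = c²², (c⁵)¹⁰ = c⁴, (c⁵)¹¹ = c⁹, (c⁵)¹² = c¹⁴, (c⁵)¹³ = c¹⁹, (c⁵)¹⁴ = c, (c⁵)¹⁵ = c⁶, (c⁵)¹⁶ = c¹¹, (c⁵)¹⁷ = c¹⁶, (c⁵)¹⁸ = c²¹, (c⁵)¹⁹ = c³, (c⁵)²⁰ = c⁸, (c⁵)²¹ = c¹³, (c⁵)²² = c¹⁸, (c⁵)²³ = e.
The smallest positive k with (c⁵)ᵏ = e is 23.

Answer: 23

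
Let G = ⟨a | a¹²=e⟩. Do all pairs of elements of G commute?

G has a single generator, so G is cyclic and hence abelian.

Answer: Yes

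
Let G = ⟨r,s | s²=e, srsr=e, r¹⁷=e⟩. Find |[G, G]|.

G' = [G, G] is generated by all commutators. The generator-pair commutators are: [r, s] = r².
The subgroup they normally generate is {e, r, r², r³, r⁴, r⁵, r⁶, r⁷, r⁸, r⁹, r¹⁰, r¹¹, r¹², r¹³, r¹⁴, r¹⁵, r¹⁶}, of order 17.
Check: |G/G'| = 34/17 = 2 is the order of the abelianisation.

Answer: 17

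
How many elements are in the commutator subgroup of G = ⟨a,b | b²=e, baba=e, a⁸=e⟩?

G' = [G, G] is generated by all commutators. The generator-pair commutators are: [a, b] = a².
The subgroup they normally generate is {e, a², a⁴, a⁶}, of order 4.
Check: |G/G'| = 16/4 = 4 is the order of the abelianisation.

Answer: 4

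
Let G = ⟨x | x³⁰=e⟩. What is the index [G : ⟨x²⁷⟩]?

First find ord(x²⁷) by computing successive powers:
  (x²⁷)¹ = x²⁷, (x²⁷)² = x²⁴, (x²⁷)³ = x²¹, (x²⁷)⁴ = x¹⁸, (x²⁷)⁵ = x¹⁵, (x²⁷)⁶ = x¹², (x²⁷)⁷ = x⁹, (x²⁷)⁸ = x⁶, (x²⁷)⁹ = x³, (x²⁷)¹⁰ = e.
So |⟨x²⁷⟩| = ord(x²⁷) = 10. With |G| = 30, by Lagrange [G : ⟨x²⁷⟩] = 30/10 = 3.

Answer: 3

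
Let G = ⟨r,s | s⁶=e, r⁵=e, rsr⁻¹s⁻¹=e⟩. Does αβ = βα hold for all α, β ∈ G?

Each pair of generators commutes: r·s = rs = s·r. Since the generators pairwise commute, every element of G commutes with every other, so G is abelian.

Answer: Yes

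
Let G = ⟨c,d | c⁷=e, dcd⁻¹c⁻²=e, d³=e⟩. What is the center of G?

An element z ∈ Z(G) iff z commutes with every generator.
For example e is central: e·c = c = c·e; e·d = d = d·e.
Whereas c ∉ Z(G) since c·d = cd ≠ c²d = d·c.
Checking each of the 21 elements this way gives Z(G) = {e}, of order 1.

Answer: {e}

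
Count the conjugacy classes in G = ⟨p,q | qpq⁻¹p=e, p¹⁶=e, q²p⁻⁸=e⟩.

The conjugacy classes (representative and size) are:
  [e] (size 1), [p] (size 2), [p¹⁴] (size 2), [p¹³] (size 2), [p¹²] (size 2), [p⁵] (size 2), [p¹⁰] (size 2), [p⁷] (size 2), [p⁸] (size 1), [q⁻¹] (size 8), [p⁷q⁻¹] (size 8).
Class equation: 1 + 2 + 2 + 2 + 2 + 2 + 2 + 2 + 1 + 8 + 8 = 32 = |G|. So G has 11 conjugacy classes.

Answer: 11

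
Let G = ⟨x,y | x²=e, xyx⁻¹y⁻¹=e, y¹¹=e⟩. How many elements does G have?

Enumerate words in the generators, reducing via the relations: the distinct elements are
  {e, x, y, xy, y², y³, y⁴, y⁵, y⁶, y⁷, y⁸, y⁹, xy², xy³, xy⁴, xy⁵, xy⁶, xy⁷, xy⁸, xy⁹, y¹⁰, xy¹⁰}.
No further products give new elements, so |G| = 22.

Answer: 22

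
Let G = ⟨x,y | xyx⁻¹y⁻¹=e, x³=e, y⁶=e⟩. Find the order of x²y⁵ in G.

Compute successive powers until reaching e:
  (x²y⁵)¹ = x²y⁵, (x²y⁵)² = xy⁴, (x²y⁵)³ = y³, (x²y⁵)⁴ = x²y², (x²y⁵)⁵ = xy, (x²y⁵)⁶ = e.
The smallest positive k with (x²y⁵)ᵏ = e is 6.

Answer: 6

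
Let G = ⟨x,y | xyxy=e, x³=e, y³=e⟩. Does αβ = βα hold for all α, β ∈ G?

x·y = xy but y·x = x²y², so x·y ≠ y·x and G is not abelian.

Answer: No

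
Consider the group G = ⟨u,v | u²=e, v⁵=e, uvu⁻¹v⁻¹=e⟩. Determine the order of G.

Enumerate words in the generators, reducing via the relations: the distinct elements are
  {e, u, v, uv, v², v³, v⁴, uv², uv³, uv⁴}.
No further products give new elements, so |G| = 10.

Answer: 10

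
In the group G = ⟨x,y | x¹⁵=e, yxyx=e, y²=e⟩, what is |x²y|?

Compute successive powers until reaching e:
  (x²y)¹ = x²y, (x²y)² = e.
The smallest positive k with (x²y)ᵏ = e is 2.

Answer: 2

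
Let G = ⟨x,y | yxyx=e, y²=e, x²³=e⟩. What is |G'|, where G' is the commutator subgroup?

G' = [G, G] is generated by all commutators. The generator-pair commutators are: [x, y] = x².
The subgroup they normally generate is {e, x, x², x³, x⁴, x⁵, x⁶, x⁷, x⁸, x⁹, x¹⁰, x¹¹, x¹², x¹³, x¹⁴, x¹⁵, x¹⁶, x¹⁷, x¹⁸, x¹⁹, x²⁰, x²¹, x²²}, of order 23.
Check: |G/G'| = 46/23 = 2 is the order of the abelianisation.

Answer: 23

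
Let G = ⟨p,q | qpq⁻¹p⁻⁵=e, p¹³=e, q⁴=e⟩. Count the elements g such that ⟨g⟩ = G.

⟨g⟩ = G would require ord(g) = |G| = 52, but the maximum element order in G is 13 < 52. So G is not cyclic and no single element generates it: the count is 0.

Answer: 0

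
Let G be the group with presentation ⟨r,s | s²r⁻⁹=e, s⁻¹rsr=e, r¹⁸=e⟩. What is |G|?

Enumerate words in the generators, reducing via the relations: the distinct elements are
  {e, r, s, rs, r², r³, r⁴, r⁵, r⁶, r⁷, r⁸, r⁹, r²s, r³s, r¹², r¹³, r¹¹, r¹⁰, r¹⁴, r¹⁵, r¹⁶, r¹⁷, r⁴s, r⁵s, r⁶s, r⁷s, r⁸s, s⁻¹, rs⁻¹, r²s⁻¹, r³s⁻¹, r⁴s⁻¹, r⁵s⁻¹, r⁶s⁻¹, r⁷s⁻¹, r⁸s⁻¹}.
No further products give new elements, so |G| = 36.

Answer: 36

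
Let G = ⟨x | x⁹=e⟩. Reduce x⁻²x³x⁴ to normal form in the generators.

Multiply left to right, reducing at each step:
  (x⁷) · x³ = x
  x · x⁴ = x⁵

Answer: x⁵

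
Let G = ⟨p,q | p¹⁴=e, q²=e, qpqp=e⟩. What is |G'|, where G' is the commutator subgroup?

G' = [G, G] is generated by all commutators. The generator-pair commutators are: [p, q] = p².
The subgroup they normally generate is {e, p², p⁴, p⁶, p⁸, p¹⁰, p¹²}, of order 7.
Check: |G/G'| = 28/7 = 4 is the order of the abelianisation.

Answer: 7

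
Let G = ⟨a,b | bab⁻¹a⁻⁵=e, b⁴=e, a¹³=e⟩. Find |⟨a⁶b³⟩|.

|⟨a⁶b³⟩| equals the order of a⁶b³. Compute successive powers until reaching e:
  (a⁶b³)¹ = a⁶b³, (a⁶b³)² = a²b², (a⁶b³)³ = a⁹b, (a⁶b³)⁴ = e.
The smallest positive k with (a⁶b³)ᵏ = e is 4, so |⟨a⁶b³⟩| = 4.

Answer: 4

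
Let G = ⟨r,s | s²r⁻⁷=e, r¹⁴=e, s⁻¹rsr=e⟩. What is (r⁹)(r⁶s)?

Compute (r⁹) · (r⁶s) by multiplying left to right and reducing via the relations at each step:
  (r⁹) · r⁶ = r
  r · s = rs

Answer: rs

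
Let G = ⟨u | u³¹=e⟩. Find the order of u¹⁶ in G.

Compute successive powers until reaching e:
  (u¹⁶)¹ = u¹⁶, (u¹⁶)² = u, (u¹⁶)³ = u¹⁷, (u¹⁶)⁴ = u², (u¹⁶)⁵ = u¹⁸, (u¹⁶)⁶ = u³, (u¹⁶)⁷ = u¹⁹, (u¹⁶)⁸ = u⁴, (u¹⁶)⁹ = u²⁰, (u¹⁶)¹⁰ = u⁵, (u¹⁶)¹¹ = u²¹, (u¹⁶)¹² = u⁶, (u¹⁶)¹³ = u²², (u¹⁶)¹⁴ = u⁷, (u¹⁶)¹⁵ = u²³, (u¹⁶)¹⁶ = u⁸, (u¹⁶)¹⁷ = u²⁴, (u¹⁶)¹⁸ = u⁹, (u¹⁶)¹⁹ = u²⁵, (u¹⁶)²⁰ = u¹⁰, (u¹⁶)²¹ = u²⁶, (u¹⁶)²² = u¹¹, (u¹⁶)²³ = u²⁷, (u¹⁶)²⁴ = u¹², (u¹⁶)²⁵ = u²⁸, (u¹⁶)²⁶ = u¹³, (u¹⁶)²⁷ = u²⁹, (u¹⁶)²⁸ = u¹⁴, (u¹⁶)²⁹ = u³⁰, (u¹⁶)³⁰ = u¹⁵, (u¹⁶)³¹ = e.
The smallest positive k with (u¹⁶)ᵏ = e is 31.

Answer: 31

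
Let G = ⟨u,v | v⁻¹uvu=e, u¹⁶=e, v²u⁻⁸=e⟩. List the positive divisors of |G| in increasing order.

|G| = 32 = 2⁵. By Lagrange's theorem the order of any subgroup divides 32; the divisors of 32 are 1, 2, 4, 8, 16, 32.

Answer: 1, 2, 4, 8, 16, 32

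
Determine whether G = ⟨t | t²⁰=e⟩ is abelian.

G has a single generator, so G is cyclic and hence abelian.

Answer: Yes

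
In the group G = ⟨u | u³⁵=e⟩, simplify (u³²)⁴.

Compute successive powers of (u³²), reducing at each step:
  (u³²)²: (u³²) · u³² = u²⁹
  (u³²)³: (u²⁹) · u³² = u²⁶
  (u³²)⁴: (u²⁶) · u³² = u²³

Answer: u²³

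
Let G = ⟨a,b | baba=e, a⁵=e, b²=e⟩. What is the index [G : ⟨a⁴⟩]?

First find ord(a⁴) by computing successive powers:
  (a⁴)¹ = a⁴, (a⁴)² = a³, (a⁴)³ = a², (a⁴)⁴ = a, (a⁴)⁵ = e.
So |⟨a⁴⟩| = ord(a⁴) = 5. With |G| = 10, by Lagrange [G : ⟨a⁴⟩] = 10/5 = 2.

Answer: 2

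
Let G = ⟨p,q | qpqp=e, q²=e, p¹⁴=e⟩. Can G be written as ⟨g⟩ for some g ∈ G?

Every cyclic group is abelian. But p·q = pq while q·p = p¹³q, so p·q ≠ q·p and G is not abelian. Hence G is not cyclic.

Answer: No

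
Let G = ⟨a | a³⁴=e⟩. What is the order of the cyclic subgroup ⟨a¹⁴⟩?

|⟨a¹⁴⟩| equals the order of a¹⁴. Compute successive powers until reaching e:
  (a¹⁴)¹ = a¹⁴, (a¹⁴)² = a²⁸, (a¹⁴)³ = a⁸, (a¹⁴)⁴ = a²², (a¹⁴)⁵ = a², (a¹⁴)⁶ = a¹⁶, (a¹⁴)⁷ = a³⁰, (a¹⁴)⁸ = a¹⁰, (a¹⁴)⁹ = a²⁴, (a¹⁴)¹⁰ = a⁴, (a¹⁴)¹¹ = a¹⁸, (a¹⁴)¹² = a³², (a¹⁴)¹³ = a¹², (a¹⁴)¹⁴ = a²⁶, (a¹⁴)¹⁵ = a⁶, (a¹⁴)¹⁶ = a²⁰, (a¹⁴)¹⁷ = e.
The smallest positive k with (a¹⁴)ᵏ = e is 17, so |⟨a¹⁴⟩| = 17.

Answer: 17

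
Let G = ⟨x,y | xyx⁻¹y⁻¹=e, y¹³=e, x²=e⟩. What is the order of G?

Enumerate words in the generators, reducing via the relations: the distinct elements are
  {e, x, y, xy, y², y³, y⁴, y⁵, y⁶, y⁷, y⁸, y⁹, xy², xy³, xy⁴, xy⁵, xy⁶, xy⁷, xy⁸, xy⁹, y¹², y¹¹, y¹⁰, xy¹², xy¹¹, xy¹⁰}.
No further products give new elements, so |G| = 26.

Answer: 26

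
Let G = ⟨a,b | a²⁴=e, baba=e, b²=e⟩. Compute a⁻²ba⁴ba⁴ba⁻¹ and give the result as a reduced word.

Multiply left to right, reducing at each step:
  (a²²) · b = a²²b
  (a²²b) · a⁴ = a¹⁸b
  (a¹⁸b) · b = a¹⁸
  (a¹⁸) · a⁴ = a²²
  (a²²) · b = a²²b
  (a²²b) · a⁻¹ = a²³b

Answer: a²³b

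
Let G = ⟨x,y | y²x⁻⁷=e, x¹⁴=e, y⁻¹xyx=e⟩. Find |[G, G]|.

G' = [G, G] is generated by all commutators. The generator-pair commutators are: [x, y] = x².
The subgroup they normally generate is {e, x², x⁴, x⁶, x⁸, x¹⁰, x¹²}, of order 7.
Check: |G/G'| = 28/7 = 4 is the order of the abelianisation.

Answer: 7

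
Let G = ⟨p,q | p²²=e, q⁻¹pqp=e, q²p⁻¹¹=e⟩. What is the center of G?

An element z ∈ Z(G) iff z commutes with every generator.
For example p¹¹ is central: (p¹¹)·p = p¹² = p·(p¹¹); (p¹¹)·q = q⁻¹ = q·(p¹¹).
Whereas p ∉ Z(G) since p·q = pq ≠ p¹⁰q⁻¹ = q·p.
Checking each of the 44 elements this way gives Z(G) = {e, p¹¹}, of order 2.

Answer: {e, p¹¹}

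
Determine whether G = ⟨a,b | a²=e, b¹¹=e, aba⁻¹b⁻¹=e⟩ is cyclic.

|G| = 22. The element ab has order 22 (its powers give 22 distinct elements), so ⟨ab⟩ = G and G is cyclic.

Answer: Yes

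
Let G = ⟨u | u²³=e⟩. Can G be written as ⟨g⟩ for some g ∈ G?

|G| = 23. The element u has order 23 (its powers give 23 distinct elements), so ⟨u⟩ = G and G is cyclic.

Answer: Yes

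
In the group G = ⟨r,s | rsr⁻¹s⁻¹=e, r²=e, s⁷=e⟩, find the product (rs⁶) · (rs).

Compute (rs⁶) · (rs) by multiplying left to right and reducing via the relations at each step:
  (rs⁶) · r = s⁶
  (s⁶) · s = e

Answer: e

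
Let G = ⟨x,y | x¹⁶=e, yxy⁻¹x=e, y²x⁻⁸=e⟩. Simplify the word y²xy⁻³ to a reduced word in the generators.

Multiply left to right, reducing at each step:
  (x⁸) · x = x⁹
  (x⁹) · y⁻³ = xy⁻¹

Answer: xy⁻¹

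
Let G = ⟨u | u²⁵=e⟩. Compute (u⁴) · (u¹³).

Compute (u⁴) · (u¹³) by multiplying left to right and reducing via the relations at each step:
  (u⁴) · u¹³ = u¹⁷

Answer: u¹⁷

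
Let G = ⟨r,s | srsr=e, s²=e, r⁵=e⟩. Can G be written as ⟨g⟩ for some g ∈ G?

Every cyclic group is abelian. But r·s = rs while s·r = r⁴s, so r·s ≠ s·r and G is not abelian. Hence G is not cyclic.

Answer: No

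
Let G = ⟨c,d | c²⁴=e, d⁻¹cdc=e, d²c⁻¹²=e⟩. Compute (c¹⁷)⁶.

Compute successive powers of (c¹⁷), reducing at each step:
  (c¹⁷)²: (c¹⁷) · c¹⁷ = c¹⁰
  (c¹⁷)³: (c¹⁰) · c¹⁷ = c³
  (c¹⁷)⁴: (c³) · c¹⁷ = c²⁰
  (c¹⁷)⁵: (c²⁰) · c¹⁷ = c¹³
  (c¹⁷)⁶: (c¹³) · c¹⁷ = c⁶

Answer: c⁶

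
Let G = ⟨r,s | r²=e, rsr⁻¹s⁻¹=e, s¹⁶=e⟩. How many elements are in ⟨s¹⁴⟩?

|⟨s¹⁴⟩| equals the order of s¹⁴. Compute successive powers until reaching e:
  (s¹⁴)¹ = s¹⁴, (s¹⁴)² = s¹², (s¹⁴)³ = s¹⁰, (s¹⁴)⁴ = s⁸, (s¹⁴)⁵ = s⁶, (s¹⁴)⁶ = s⁴, (s¹⁴)⁷ = s², (s¹⁴)⁸ = e.
The smallest positive k with (s¹⁴)ᵏ = e is 8, so |⟨s¹⁴⟩| = 8.

Answer: 8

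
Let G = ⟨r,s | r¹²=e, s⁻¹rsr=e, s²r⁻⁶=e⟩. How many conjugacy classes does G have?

The conjugacy classes (representative and size) are:
  [e] (size 1), [r¹¹] (size 2), [r²] (size 2), [r⁹] (size 2), [r⁴] (size 2), [r⁵] (size 2), [r⁶] (size 1), [r²s] (size 6), [rs] (size 6).
Class equation: 1 + 2 + 2 + 2 + 2 + 2 + 1 + 6 + 6 = 24 = |G|. So G has 9 conjugacy classes.

Answer: 9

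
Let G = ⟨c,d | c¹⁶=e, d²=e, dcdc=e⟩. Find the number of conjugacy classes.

The conjugacy classes (representative and size) are:
  [e] (size 1), [c¹⁵] (size 2), [c²] (size 2), [c³] (size 2), [c¹²] (size 2), [c⁵] (size 2), [c⁶] (size 2), [c⁷] (size 2), [c⁸] (size 1), [c²d] (size 8), [c¹⁵d] (size 8).
Class equation: 1 + 2 + 2 + 2 + 2 + 2 + 2 + 2 + 1 + 8 + 8 = 32 = |G|. So G has 11 conjugacy classes.

Answer: 11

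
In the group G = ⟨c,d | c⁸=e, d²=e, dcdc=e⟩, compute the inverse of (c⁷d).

The order of (c⁷d) is 2 (smallest k with (c⁷d)ᵏ = e), so (c⁷d)⁻¹ = (c⁷d)¹ = c⁷d.
Check: (c⁷d) · (c⁷d) → (c⁷d) · c⁷ = d;   d · d = e, giving e as required.

Answer: c⁷d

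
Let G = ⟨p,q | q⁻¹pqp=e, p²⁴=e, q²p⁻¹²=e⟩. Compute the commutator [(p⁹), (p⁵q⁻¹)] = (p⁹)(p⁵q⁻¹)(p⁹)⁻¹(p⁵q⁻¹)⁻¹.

[(p⁹), (p⁵q⁻¹)] = (p⁹)·(p⁵q⁻¹)·(p⁹)⁻¹·(p⁵q⁻¹)⁻¹.
  (p⁹) · (p⁵q⁻¹) = p²q
  (p²q) · (p¹⁵) = p¹¹q
  (p¹¹q) · (p⁵q) = p¹⁸

Answer: p¹⁸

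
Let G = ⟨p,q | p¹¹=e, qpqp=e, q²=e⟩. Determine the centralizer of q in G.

⟨q⟩ ⊆ C_G(q) since powers of q commute with q; so |C_G(q)| ≥ |⟨q⟩| = 2.
By orbit–stabilizer, |C_G(q)| = |G| / |conj. class of q| = 22 / 11 = 2.
The 2 elements commuting with q are {e, q}.

Answer: {e, q}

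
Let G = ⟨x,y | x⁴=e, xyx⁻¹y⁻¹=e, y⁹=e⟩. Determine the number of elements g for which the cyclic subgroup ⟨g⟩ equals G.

G is cyclic of order 36. An element generates G iff its order is 36, and a cyclic group of order 36 has exactly φ(36) = 12 such elements.

Answer: 12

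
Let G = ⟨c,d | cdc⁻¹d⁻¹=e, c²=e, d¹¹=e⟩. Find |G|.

Enumerate words in the generators, reducing via the relations: the distinct elements are
  {c, d, e, cd, d², d³, d⁴, d⁵, d⁶, d⁷, d⁸, d⁹, cd², cd³, cd⁴, cd⁵, cd⁶, cd⁷, cd⁸, cd⁹, d¹⁰, cd¹⁰}.
No further products give new elements, so |G| = 22.

Answer: 22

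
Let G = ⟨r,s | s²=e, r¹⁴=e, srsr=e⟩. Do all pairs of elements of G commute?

r·s = rs but s·r = r¹³s, so r·s ≠ s·r and G is not abelian.

Answer: No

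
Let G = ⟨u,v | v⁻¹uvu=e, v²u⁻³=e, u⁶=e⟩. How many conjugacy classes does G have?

The conjugacy classes (representative and size) are:
  [e] (size 1), [u] (size 2), [u²] (size 2), [u³] (size 1), [uv⁻¹] (size 3), [u²v⁻¹] (size 3).
Class equation: 1 + 2 + 2 + 1 + 3 + 3 = 12 = |G|. So G has 6 conjugacy classes.

Answer: 6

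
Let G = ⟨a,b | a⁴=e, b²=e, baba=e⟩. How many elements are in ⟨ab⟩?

|⟨ab⟩| equals the order of ab. Compute successive powers until reaching e:
  (ab)¹ = ab, (ab)² = e.
The smallest positive k with (ab)ᵏ = e is 2, so |⟨ab⟩| = 2.

Answer: 2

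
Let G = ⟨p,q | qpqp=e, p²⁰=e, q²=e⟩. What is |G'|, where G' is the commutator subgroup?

G' = [G, G] is generated by all commutators. The generator-pair commutators are: [p, q] = p².
The subgroup they normally generate is {e, p², p⁴, p⁶, p⁸, p¹⁰, p¹², p¹⁴, p¹⁶, p¹⁸}, of order 10.
Check: |G/G'| = 40/10 = 4 is the order of the abelianisation.

Answer: 10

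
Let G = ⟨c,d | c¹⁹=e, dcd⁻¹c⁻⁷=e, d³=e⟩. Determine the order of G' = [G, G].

G' = [G, G] is generated by all commutators. The generator-pair commutators are: [c, d] = c¹³.
The subgroup they normally generate is {e, c, c², c³, c⁴, c⁵, c⁶, c⁷, c⁸, c⁹, c¹⁰, c¹¹, c¹², c¹³, c¹⁴, c¹⁵, c¹⁶, c¹⁷, c¹⁸}, of order 19.
Check: |G/G'| = 57/19 = 3 is the order of the abelianisation.

Answer: 19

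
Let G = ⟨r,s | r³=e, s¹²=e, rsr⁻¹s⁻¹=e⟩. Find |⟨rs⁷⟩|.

|⟨rs⁷⟩| equals the order of rs⁷. Compute successive powers until reaching e:
  (rs⁷)¹ = rs⁷, (rs⁷)² = r²s², (rs⁷)³ = s⁹, (rs⁷)⁴ = rs⁴, (rs⁷)⁵ = r²s¹¹, (rs⁷)⁶ = s⁶, (rs⁷)⁷ = rs, (rs⁷)⁸ = r²s⁸, (rs⁷)⁹ = s³, (rs⁷)¹⁰ = rs¹⁰, (rs⁷)¹¹ = r²s⁵, (rs⁷)¹² = e.
The smallest positive k with (rs⁷)ᵏ = e is 12, so |⟨rs⁷⟩| = 12.

Answer: 12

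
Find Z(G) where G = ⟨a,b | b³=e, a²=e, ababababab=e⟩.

An element z ∈ Z(G) iff z commutes with every generator.
For example e is central: e·a = a = a·e; e·b = b = b·e.
Whereas a ∉ Z(G) since a·b = ab ≠ ba = b·a.
Checking each of the 60 elements this way gives Z(G) = {e}, of order 1.

Answer: {e}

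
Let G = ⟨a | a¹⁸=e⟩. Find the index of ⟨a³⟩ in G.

First find ord(a³) by computing successive powers:
  (a³)¹ = a³, (a³)² = a⁶, (a³)³ = a⁹, (a³)⁴ = a¹², (a³)⁵ = a¹⁵, (a³)⁶ = e.
So |⟨a³⟩| = ord(a³) = 6. With |G| = 18, by Lagrange [G : ⟨a³⟩] = 18/6 = 3.

Answer: 3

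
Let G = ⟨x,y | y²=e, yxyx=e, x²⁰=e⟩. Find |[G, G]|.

G' = [G, G] is generated by all commutators. The generator-pair commutators are: [x, y] = x².
The subgroup they normally generate is {e, x², x⁴, x⁶, x⁸, x¹⁰, x¹², x¹⁴, x¹⁶, x¹⁸}, of order 10.
Check: |G/G'| = 40/10 = 4 is the order of the abelianisation.

Answer: 10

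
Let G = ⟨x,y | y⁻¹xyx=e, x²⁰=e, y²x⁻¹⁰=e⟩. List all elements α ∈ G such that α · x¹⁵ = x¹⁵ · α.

⟨x¹⁵⟩ ⊆ C_G(x¹⁵) since powers of x¹⁵ commute with x¹⁵; so |C_G(x¹⁵)| ≥ |⟨x¹⁵⟩| = 4.
By orbit–stabilizer, |C_G(x¹⁵)| = |G| / |conj. class of x¹⁵| = 40 / 2 = 20.
The 20 elements commuting with x¹⁵ are {e, x, x², x³, x⁴, x⁵, x⁶, x⁷, x⁸, x⁹, x¹⁰, x¹¹, x¹², x¹³, x¹⁴, x¹⁵, x¹⁶, x¹⁷, x¹⁸, x¹⁹}.

Answer: {e, x, x², x³, x⁴, x⁵, x⁶, x⁷, x⁸, x⁹, x¹⁰, x¹¹, x¹², x¹³, x¹⁴, x¹⁵, x¹⁶, x¹⁷, x¹⁸, x¹⁹}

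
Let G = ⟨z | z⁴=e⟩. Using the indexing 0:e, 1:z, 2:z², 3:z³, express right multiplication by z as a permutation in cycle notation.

(0 1 2 3)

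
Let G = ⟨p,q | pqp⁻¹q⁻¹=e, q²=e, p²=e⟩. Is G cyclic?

|G| = 4, but the maximum element order in G is 2 < 4. No single element generates all of G, so G is not cyclic.

Answer: No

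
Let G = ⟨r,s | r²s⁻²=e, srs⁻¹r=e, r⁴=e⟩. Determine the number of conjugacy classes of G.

The conjugacy classes (representative and size) are:
  [e] (size 1), [r³] (size 2), [r²] (size 1), [s⁻¹] (size 2), [rs] (size 2).
Class equation: 1 + 2 + 1 + 2 + 2 = 8 = |G|. So G has 5 conjugacy classes.

Answer: 5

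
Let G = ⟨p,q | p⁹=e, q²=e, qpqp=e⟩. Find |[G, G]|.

G' = [G, G] is generated by all commutators. The generator-pair commutators are: [p, q] = p².
The subgroup they normally generate is {e, p, p², p³, p⁴, p⁵, p⁶, p⁷, p⁸}, of order 9.
Check: |G/G'| = 18/9 = 2 is the order of the abelianisation.

Answer: 9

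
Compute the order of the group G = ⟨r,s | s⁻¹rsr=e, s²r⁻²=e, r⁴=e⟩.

Enumerate words in the generators, reducing via the relations: the distinct elements are
  {e, r, s, rs, r², r³, s⁻¹, rs⁻¹}.
No further products give new elements, so |G| = 8.

Answer: 8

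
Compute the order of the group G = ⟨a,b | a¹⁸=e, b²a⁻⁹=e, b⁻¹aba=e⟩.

Enumerate words in the generators, reducing via the relations: the distinct elements are
  {a, b, e, ab, a², a³, a⁴, a⁵, a⁶, a⁷, a⁸, a⁹, a²b, a³b, a¹², a¹³, a¹¹, a¹⁰, a¹⁴, a¹⁵, a¹⁶, a¹⁷, a⁴b, a⁵b, a⁶b, a⁷b, a⁸b, b⁻¹, ab⁻¹, a²b⁻¹, a³b⁻¹, a⁴b⁻¹, a⁵b⁻¹, a⁶b⁻¹, a⁷b⁻¹, a⁸b⁻¹}.
No further products give new elements, so |G| = 36.

Answer: 36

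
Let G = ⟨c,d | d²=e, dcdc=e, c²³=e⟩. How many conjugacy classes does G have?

The conjugacy classes (representative and size) are:
  [e] (size 1), [c] (size 2), [c²¹] (size 2), [c²⁰] (size 2), [c⁴] (size 2), [c¹⁸] (size 2), [c⁶] (size 2), [c¹⁶] (size 2), [c⁸] (size 2), [c⁹] (size 2), [c¹⁰] (size 2), [c¹²] (size 2), [c¹⁸d] (size 23).
Class equation: 1 + 2 + 2 + 2 + 2 + 2 + 2 + 2 + 2 + 2 + 2 + 2 + 23 = 46 = |G|. So G has 13 conjugacy classes.

Answer: 13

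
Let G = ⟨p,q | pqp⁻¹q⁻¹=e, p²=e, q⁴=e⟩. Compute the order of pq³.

Compute successive powers until reaching e:
  (pq³)¹ = pq³, (pq³)² = q², (pq³)³ = pq, (pq³)⁴ = e.
The smallest positive k with (pq³)ᵏ = e is 4.

Answer: 4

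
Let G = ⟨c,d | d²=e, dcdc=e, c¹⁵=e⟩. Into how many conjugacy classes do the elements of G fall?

The conjugacy classes (representative and size) are:
  [e] (size 1), [c¹⁴] (size 2), [c²] (size 2), [c³] (size 2), [c⁴] (size 2), [c¹⁰] (size 2), [c⁹] (size 2), [c⁷] (size 2), [c¹³d] (size 15).
Class equation: 1 + 2 + 2 + 2 + 2 + 2 + 2 + 2 + 15 = 30 = |G|. So G has 9 conjugacy classes.

Answer: 9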